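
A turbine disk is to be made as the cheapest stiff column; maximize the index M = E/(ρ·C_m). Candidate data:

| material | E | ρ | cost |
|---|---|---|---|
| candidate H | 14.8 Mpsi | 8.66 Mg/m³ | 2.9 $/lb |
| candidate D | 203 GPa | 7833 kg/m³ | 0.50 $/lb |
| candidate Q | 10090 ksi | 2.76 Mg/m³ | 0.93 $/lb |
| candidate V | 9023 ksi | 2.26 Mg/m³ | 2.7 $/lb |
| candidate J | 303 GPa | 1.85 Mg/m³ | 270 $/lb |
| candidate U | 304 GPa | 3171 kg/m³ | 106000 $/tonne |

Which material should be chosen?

candidate D

After converting to SI:
  candidate H: E = 102.0 GPa, ρ = 8660 kg/m³, cost = 6.393 $/kg
  candidate D: E = 203.0 GPa, ρ = 7833 kg/m³, cost = 1.102 $/kg
  candidate Q: E = 69.57 GPa, ρ = 2760 kg/m³, cost = 2.050 $/kg
  candidate V: E = 62.21 GPa, ρ = 2260 kg/m³, cost = 5.952 $/kg
  candidate J: E = 303.0 GPa, ρ = 1850 kg/m³, cost = 595.2 $/kg
  candidate U: E = 304.0 GPa, ρ = 3171 kg/m³, cost = 106.0 $/kg
  candidate D: M = 23.5 MN·m per $
  candidate Q: M = 12.3 MN·m per $
  candidate V: M = 4.62 MN·m per $
  candidate H: M = 1.84 MN·m per $
  candidate U: M = 0.904 MN·m per $
  candidate J: M = 0.275 MN·m per $
Candidate D has the largest M.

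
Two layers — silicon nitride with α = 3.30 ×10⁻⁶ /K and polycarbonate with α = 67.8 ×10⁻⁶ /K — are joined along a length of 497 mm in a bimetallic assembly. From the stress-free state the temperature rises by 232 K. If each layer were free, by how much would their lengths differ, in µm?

7440 µm

Δα = |3.30 − 67.8|×10⁻⁶/K = 64.5×10⁻⁶/K.
ΔL_mismatch = Δα·L·ΔT = 64.5×10⁻⁶ × 497.0 mm × 232.0 K = 7440 µm.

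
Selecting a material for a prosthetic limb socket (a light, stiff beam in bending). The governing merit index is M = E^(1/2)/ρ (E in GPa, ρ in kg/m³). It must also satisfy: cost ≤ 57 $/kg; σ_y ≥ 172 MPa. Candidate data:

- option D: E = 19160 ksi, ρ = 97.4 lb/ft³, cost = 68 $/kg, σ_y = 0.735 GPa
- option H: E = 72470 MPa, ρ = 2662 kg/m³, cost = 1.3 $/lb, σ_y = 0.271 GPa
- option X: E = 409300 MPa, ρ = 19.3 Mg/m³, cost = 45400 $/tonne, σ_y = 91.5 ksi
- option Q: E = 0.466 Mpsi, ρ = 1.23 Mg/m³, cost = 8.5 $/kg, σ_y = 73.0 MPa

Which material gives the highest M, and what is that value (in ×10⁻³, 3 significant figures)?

option H, M = 3.20×10⁻³

Screen on constraints: cost ≤ 57 $/kg; σ_y ≥ 172 MPa. Survivors: option H, option X.
Normalizing units and computing the index:
  option H: E = 72.47 GPa, ρ = 2662 kg/m³
  option X: E = 409.3 GPa, ρ = 19300 kg/m³
  option H: M = 3.20×10⁻³
  option X: M = 1.05×10⁻³
Highest index: option H.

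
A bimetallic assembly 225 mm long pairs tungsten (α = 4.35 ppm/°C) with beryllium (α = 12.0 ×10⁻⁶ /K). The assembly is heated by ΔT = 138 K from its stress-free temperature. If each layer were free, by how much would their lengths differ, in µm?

Δα = |4.35 − 12.0|×10⁻⁶/K = 7.65×10⁻⁶/K.
ΔL_mismatch = Δα·L·ΔT = 7.65×10⁻⁶ × 225.0 mm × 138.0 K = 238 µm.

238 µm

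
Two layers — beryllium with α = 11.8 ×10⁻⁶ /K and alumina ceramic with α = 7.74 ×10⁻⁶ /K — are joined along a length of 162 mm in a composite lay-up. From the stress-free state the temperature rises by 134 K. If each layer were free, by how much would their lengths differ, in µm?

Δα = |11.8 − 7.74|×10⁻⁶/K = 4.06×10⁻⁶/K.
ΔL_mismatch = Δα·L·ΔT = 4.06×10⁻⁶ × 162.0 mm × 134.0 K = 88.1 µm.

88.1 µm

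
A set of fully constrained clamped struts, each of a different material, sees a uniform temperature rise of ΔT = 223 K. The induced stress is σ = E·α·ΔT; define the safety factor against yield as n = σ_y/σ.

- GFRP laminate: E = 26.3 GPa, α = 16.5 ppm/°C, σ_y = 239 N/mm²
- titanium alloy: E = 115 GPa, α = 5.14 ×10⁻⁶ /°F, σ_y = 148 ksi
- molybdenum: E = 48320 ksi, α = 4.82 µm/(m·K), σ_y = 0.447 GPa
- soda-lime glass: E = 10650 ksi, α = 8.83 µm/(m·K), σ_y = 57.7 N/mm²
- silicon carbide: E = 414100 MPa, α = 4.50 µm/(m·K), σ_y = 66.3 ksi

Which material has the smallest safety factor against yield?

With everything in SI (GPa, ×10⁻⁶/K, MPa):
  GFRP laminate: E = 26.30, α = 16.5, σ_y = 239.0 → σ = 96.8 MPa, n = 2.47
  titanium alloy: E = 115.0, α = 9.25, σ_y = 1020 → σ = 237 MPa, n = 4.30
  molybdenum: E = 333.2, α = 4.82, σ_y = 447.0 → σ = 358 MPa, n = 1.25
  soda-lime glass: E = 73.43, α = 8.83, σ_y = 57.70 → σ = 145 MPa, n = 0.399
  silicon carbide: E = 414.1, α = 4.50, σ_y = 457.1 → σ = 416 MPa, n = 1.10
Smallest n: soda-lime glass with n = 0.399.

soda-lime glass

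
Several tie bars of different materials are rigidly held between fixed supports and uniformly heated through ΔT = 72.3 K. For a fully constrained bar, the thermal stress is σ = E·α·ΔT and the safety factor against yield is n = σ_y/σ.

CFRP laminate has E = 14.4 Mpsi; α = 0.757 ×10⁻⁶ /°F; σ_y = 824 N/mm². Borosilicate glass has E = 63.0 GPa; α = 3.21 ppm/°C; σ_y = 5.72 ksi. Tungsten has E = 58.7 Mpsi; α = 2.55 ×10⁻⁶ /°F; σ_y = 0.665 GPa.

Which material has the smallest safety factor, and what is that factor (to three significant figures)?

Converting E to GPa, α to ×10⁻⁶/K, σ_y to MPa, then σ and n for each:
  CFRP laminate: E = 99.28, α = 1.36, σ_y = 824.0 → σ = 9.78 MPa, n = 84.2
  borosilicate glass: E = 63.00, α = 3.21, σ_y = 39.44 → σ = 14.6 MPa, n = 2.70
  tungsten: E = 404.7, α = 4.59, σ_y = 665.0 → σ = 134 MPa, n = 4.95
Smallest n: borosilicate glass with n = 2.70.

borosilicate glass, n = 2.70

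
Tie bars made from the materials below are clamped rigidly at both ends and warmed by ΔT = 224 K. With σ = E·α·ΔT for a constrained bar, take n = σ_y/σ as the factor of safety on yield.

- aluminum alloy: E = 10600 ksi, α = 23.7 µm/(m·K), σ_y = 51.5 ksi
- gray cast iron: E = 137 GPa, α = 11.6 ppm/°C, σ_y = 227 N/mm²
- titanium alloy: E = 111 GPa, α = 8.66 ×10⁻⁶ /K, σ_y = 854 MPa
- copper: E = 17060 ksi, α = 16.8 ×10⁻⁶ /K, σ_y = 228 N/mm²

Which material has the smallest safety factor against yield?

Per material, after unit conversion:
  aluminum alloy: E = 73.08, α = 23.7, σ_y = 355.1 → σ = 388 MPa, n = 0.915
  gray cast iron: E = 137.0, α = 11.6, σ_y = 227.0 → σ = 356 MPa, n = 0.638
  titanium alloy: E = 111.0, α = 8.66, σ_y = 854.0 → σ = 215 MPa, n = 3.97
  copper: E = 117.6, α = 16.8, σ_y = 228.0 → σ = 443 MPa, n = 0.515
Smallest n: copper with n = 0.515.

copper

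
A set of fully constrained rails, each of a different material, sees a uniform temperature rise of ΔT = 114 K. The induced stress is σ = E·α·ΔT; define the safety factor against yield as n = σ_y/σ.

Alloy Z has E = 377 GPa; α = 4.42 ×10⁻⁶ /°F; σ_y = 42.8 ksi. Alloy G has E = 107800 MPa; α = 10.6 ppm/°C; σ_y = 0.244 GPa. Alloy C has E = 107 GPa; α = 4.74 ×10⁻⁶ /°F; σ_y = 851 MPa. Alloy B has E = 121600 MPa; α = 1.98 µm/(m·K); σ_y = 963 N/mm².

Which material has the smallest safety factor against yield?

alloy Z

Per material, after unit conversion:
  alloy Z: E = 377.0, α = 7.96, σ_y = 295.1 → σ = 342 MPa, n = 0.863
  alloy G: E = 107.8, α = 10.6, σ_y = 244.0 → σ = 130 MPa, n = 1.87
  alloy C: E = 107.0, α = 8.53, σ_y = 851.0 → σ = 104 MPa, n = 8.18
  alloy B: E = 121.6, α = 1.98, σ_y = 963.0 → σ = 27.4 MPa, n = 35.1
The minimum is alloy Z at n = 0.863.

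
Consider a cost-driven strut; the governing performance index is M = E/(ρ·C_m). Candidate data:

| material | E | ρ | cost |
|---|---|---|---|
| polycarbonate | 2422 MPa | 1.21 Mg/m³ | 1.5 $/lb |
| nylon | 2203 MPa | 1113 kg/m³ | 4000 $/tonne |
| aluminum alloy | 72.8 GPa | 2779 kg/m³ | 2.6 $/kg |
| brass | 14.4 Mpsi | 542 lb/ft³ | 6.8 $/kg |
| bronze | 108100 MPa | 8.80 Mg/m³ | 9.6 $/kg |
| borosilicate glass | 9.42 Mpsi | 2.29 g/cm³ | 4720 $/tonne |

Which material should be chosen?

Convert each candidate to consistent units, then evaluate M:
  polycarbonate: E = 2.422 GPa, ρ = 1210 kg/m³, cost = 3.307 $/kg
  nylon: E = 2.203 GPa, ρ = 1113 kg/m³, cost = 4.000 $/kg
  aluminum alloy: E = 72.80 GPa, ρ = 2779 kg/m³, cost = 2.600 $/kg
  brass: E = 99.28 GPa, ρ = 8682 kg/m³, cost = 6.800 $/kg
  bronze: E = 108.1 GPa, ρ = 8800 kg/m³, cost = 9.600 $/kg
  borosilicate glass: E = 64.95 GPa, ρ = 2290 kg/m³, cost = 4.720 $/kg
  aluminum alloy: M = 10.1 MN·m per $
  borosilicate glass: M = 6.01 MN·m per $
  brass: M = 1.68 MN·m per $
  bronze: M = 1.28 MN·m per $
  polycarbonate: M = 0.605 MN·m per $
  nylon: M = 0.495 MN·m per $
Aluminum alloy ranks first.

aluminum alloy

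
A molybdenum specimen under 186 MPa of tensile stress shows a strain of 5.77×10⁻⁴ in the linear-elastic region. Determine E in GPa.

E = σ/ε = 186 MPa / 5.77×10⁻⁴ = 322400 MPa = 322 GPa.

322 GPa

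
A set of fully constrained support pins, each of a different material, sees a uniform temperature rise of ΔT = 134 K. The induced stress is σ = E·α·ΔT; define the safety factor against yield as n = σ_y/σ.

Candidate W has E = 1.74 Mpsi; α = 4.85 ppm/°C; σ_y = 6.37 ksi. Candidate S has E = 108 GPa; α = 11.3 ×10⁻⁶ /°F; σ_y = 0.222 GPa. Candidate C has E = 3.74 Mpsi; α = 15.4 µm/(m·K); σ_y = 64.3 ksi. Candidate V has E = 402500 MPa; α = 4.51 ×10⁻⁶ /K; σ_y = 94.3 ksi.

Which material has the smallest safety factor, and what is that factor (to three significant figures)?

Per material, after unit conversion:
  candidate W: E = 12.00, α = 4.85, σ_y = 43.92 → σ = 7.80 MPa, n = 5.63
  candidate S: E = 108.0, α = 20.3, σ_y = 222.0 → σ = 294 MPa, n = 0.754
  candidate C: E = 25.79, α = 15.4, σ_y = 443.3 → σ = 53.2 MPa, n = 8.33
  candidate V: E = 402.5, α = 4.51, σ_y = 650.2 → σ = 243 MPa, n = 2.67
Candidate S has the lowest safety factor, n = 0.754.

candidate S, n = 0.754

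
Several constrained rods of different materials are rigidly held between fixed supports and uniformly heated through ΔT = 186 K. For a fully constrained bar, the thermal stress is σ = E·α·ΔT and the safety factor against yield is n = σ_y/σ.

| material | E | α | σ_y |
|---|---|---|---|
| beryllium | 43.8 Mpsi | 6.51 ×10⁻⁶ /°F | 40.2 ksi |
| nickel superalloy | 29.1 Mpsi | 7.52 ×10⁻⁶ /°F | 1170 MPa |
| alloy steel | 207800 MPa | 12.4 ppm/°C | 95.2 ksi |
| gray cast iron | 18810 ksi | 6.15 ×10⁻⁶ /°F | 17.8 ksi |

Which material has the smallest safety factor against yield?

With everything in SI (GPa, ×10⁻⁶/K, MPa):
  beryllium: E = 302.0, α = 11.7, σ_y = 277.2 → σ = 658 MPa, n = 0.421
  nickel superalloy: E = 200.6, α = 13.5, σ_y = 1170 → σ = 505 MPa, n = 2.32
  alloy steel: E = 207.8, α = 12.4, σ_y = 656.4 → σ = 479 MPa, n = 1.37
  gray cast iron: E = 129.7, α = 11.1, σ_y = 122.7 → σ = 267 MPa, n = 0.460
Smallest n: beryllium with n = 0.421.

beryllium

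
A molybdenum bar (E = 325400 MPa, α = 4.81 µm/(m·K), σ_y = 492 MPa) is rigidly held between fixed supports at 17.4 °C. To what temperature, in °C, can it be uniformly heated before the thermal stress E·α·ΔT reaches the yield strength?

332 °C

E = 325400 MPa = 325.4 GPa.
E·α·ΔT = 492.0 MPa ⇒ ΔT = 492.0 / (325.4×10³ × 4.81×10⁻⁶) = 314.3 K.
T = 17.4 + 314.3 = 331.7 °C.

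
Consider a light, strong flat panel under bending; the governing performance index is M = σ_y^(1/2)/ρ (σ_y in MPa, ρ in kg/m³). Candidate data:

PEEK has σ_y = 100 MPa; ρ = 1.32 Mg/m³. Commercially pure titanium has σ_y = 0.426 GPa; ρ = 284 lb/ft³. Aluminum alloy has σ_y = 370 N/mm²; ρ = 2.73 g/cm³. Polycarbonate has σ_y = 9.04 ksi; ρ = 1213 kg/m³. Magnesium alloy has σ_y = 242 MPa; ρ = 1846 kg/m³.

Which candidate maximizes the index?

magnesium alloy

Convert each candidate to consistent units, then evaluate M:
  PEEK: σ_y = 100.0 MPa, ρ = 1320 kg/m³
  commercially pure titanium: σ_y = 426.0 MPa, ρ = 4549 kg/m³
  aluminum alloy: σ_y = 370.0 MPa, ρ = 2730 kg/m³
  polycarbonate: σ_y = 62.33 MPa, ρ = 1213 kg/m³
  magnesium alloy: σ_y = 242.0 MPa, ρ = 1846 kg/m³
  magnesium alloy: M = 8.43×10⁻³
  PEEK: M = 7.58×10⁻³
  aluminum alloy: M = 7.05×10⁻³
  polycarbonate: M = 6.51×10⁻³
  commercially pure titanium: M = 4.54×10⁻³
The maximum is for magnesium alloy.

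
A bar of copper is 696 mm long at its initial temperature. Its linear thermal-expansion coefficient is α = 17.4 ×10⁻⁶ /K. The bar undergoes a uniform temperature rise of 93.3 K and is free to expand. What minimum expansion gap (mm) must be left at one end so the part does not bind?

ΔL = α·L₀·ΔT = 17.4×10⁻⁶ × 696 mm × 93.30 K = 1.13 mm.

1.13 mm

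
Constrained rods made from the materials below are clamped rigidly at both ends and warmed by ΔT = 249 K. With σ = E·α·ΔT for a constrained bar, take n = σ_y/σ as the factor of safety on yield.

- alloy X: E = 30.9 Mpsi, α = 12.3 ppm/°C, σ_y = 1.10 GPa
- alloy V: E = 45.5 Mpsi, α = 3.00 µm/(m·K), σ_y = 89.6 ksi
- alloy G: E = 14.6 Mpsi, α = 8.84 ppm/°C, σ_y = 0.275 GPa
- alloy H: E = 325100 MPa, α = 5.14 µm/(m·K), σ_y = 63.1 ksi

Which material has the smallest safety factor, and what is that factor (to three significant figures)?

With everything in SI (GPa, ×10⁻⁶/K, MPa):
  alloy X: E = 213.0, α = 12.3, σ_y = 1100 → σ = 653 MPa, n = 1.69
  alloy V: E = 313.7, α = 3.00, σ_y = 617.8 → σ = 234 MPa, n = 2.64
  alloy G: E = 100.7, α = 8.84, σ_y = 275.0 → σ = 222 MPa, n = 1.24
  alloy H: E = 325.1, α = 5.14, σ_y = 435.1 → σ = 416 MPa, n = 1.05
The minimum is alloy H at n = 1.05.

alloy H, n = 1.05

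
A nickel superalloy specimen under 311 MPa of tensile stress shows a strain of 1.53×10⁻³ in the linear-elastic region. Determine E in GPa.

E = σ/ε = 311 MPa / 1.53×10⁻³ = 203300 MPa = 203 GPa.

203 GPa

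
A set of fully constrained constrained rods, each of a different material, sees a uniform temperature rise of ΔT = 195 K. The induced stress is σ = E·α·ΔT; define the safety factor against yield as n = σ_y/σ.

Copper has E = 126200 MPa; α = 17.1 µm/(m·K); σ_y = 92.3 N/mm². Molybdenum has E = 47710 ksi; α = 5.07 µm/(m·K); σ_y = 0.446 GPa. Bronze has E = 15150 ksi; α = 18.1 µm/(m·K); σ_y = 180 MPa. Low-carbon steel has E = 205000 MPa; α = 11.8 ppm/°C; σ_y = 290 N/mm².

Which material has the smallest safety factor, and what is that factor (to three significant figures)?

With everything in SI (GPa, ×10⁻⁶/K, MPa):
  copper: E = 126.2, α = 17.1, σ_y = 92.30 → σ = 421 MPa, n = 0.219
  molybdenum: E = 328.9, α = 5.07, σ_y = 446.0 → σ = 325 MPa, n = 1.37
  bronze: E = 104.5, α = 18.1, σ_y = 180.0 → σ = 369 MPa, n = 0.488
  low-carbon steel: E = 205.0, α = 11.8, σ_y = 290.0 → σ = 472 MPa, n = 0.615
The minimum is copper at n = 0.219.

copper, n = 0.219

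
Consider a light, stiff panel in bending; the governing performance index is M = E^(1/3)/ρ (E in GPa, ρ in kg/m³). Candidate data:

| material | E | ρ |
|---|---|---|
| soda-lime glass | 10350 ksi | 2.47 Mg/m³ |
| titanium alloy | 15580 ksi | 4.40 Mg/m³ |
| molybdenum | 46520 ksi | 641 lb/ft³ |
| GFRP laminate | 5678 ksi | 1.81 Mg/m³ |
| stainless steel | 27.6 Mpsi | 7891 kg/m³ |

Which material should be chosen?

Convert each candidate to consistent units, then evaluate M:
  soda-lime glass: E = 71.36 GPa, ρ = 2470 kg/m³
  titanium alloy: E = 107.4 GPa, ρ = 4400 kg/m³
  molybdenum: E = 320.7 GPa, ρ = 10270 kg/m³
  GFRP laminate: E = 39.15 GPa, ρ = 1810 kg/m³
  stainless steel: E = 190.3 GPa, ρ = 7891 kg/m³
  GFRP laminate: M = 1.88×10⁻³
  soda-lime glass: M = 1.68×10⁻³
  titanium alloy: M = 1.08×10⁻³
  stainless steel: M = 0.729×10⁻³
  molybdenum: M = 0.667×10⁻³
The maximum is for GFRP laminate.

GFRP laminate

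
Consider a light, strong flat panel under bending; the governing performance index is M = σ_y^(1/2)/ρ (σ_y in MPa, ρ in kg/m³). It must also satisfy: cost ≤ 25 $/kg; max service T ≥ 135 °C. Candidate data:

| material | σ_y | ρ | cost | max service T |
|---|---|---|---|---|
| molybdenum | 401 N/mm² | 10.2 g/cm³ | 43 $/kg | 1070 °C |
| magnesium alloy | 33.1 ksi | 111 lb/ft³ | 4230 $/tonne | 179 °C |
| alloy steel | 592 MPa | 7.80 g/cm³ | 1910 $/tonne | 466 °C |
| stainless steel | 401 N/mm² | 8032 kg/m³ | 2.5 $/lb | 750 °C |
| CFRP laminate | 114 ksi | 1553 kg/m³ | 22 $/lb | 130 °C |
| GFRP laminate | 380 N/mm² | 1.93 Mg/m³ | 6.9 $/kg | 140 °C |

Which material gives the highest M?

GFRP laminate

Screen on constraints: cost ≤ 25 $/kg; max service T ≥ 135 °C. Survivors: magnesium alloy, alloy steel, stainless steel, GFRP laminate.
Normalizing units and computing the index:
  magnesium alloy: σ_y = 228.2 MPa, ρ = 1778 kg/m³
  alloy steel: σ_y = 592.0 MPa, ρ = 7800 kg/m³
  stainless steel: σ_y = 401.0 MPa, ρ = 8032 kg/m³
  GFRP laminate: σ_y = 380.0 MPa, ρ = 1930 kg/m³
  GFRP laminate: M = 10.1×10⁻³
  magnesium alloy: M = 8.50×10⁻³
  alloy steel: M = 3.12×10⁻³
  stainless steel: M = 2.49×10⁻³
The maximum is for GFRP laminate.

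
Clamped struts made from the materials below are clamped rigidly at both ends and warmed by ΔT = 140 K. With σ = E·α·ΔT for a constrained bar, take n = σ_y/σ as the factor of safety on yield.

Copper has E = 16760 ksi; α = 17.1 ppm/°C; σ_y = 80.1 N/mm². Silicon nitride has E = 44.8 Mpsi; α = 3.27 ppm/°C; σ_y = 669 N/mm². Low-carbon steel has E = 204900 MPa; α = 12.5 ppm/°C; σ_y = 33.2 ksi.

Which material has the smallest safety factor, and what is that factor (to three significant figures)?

Per material, after unit conversion:
  copper: E = 115.6, α = 17.1, σ_y = 80.10 → σ = 277 MPa, n = 0.290
  silicon nitride: E = 308.9, α = 3.27, σ_y = 669.0 → σ = 141 MPa, n = 4.73
  low-carbon steel: E = 204.9, α = 12.5, σ_y = 228.9 → σ = 359 MPa, n = 0.638
Copper has the lowest safety factor, n = 0.290.

copper, n = 0.290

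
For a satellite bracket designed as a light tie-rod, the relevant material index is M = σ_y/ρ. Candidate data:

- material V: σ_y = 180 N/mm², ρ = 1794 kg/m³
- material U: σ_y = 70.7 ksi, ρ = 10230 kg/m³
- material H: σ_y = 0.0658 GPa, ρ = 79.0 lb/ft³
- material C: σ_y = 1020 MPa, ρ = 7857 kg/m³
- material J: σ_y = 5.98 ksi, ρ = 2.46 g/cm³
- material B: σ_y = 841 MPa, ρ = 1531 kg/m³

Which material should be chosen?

Putting every candidate on a common basis:
  material V: σ_y = 180.0 MPa, ρ = 1794 kg/m³
  material U: σ_y = 487.5 MPa, ρ = 10230 kg/m³
  material H: σ_y = 65.80 MPa, ρ = 1265 kg/m³
  material C: σ_y = 1020 MPa, ρ = 7857 kg/m³
  material J: σ_y = 41.23 MPa, ρ = 2460 kg/m³
  material B: σ_y = 841.0 MPa, ρ = 1531 kg/m³
  material B: M = 549 kN·m/kg
  material C: M = 130 kN·m/kg
  material V: M = 100 kN·m/kg
  material H: M = 52.0 kN·m/kg
  material U: M = 47.6 kN·m/kg
  material J: M = 16.8 kN·m/kg
The maximum is for material B.

material B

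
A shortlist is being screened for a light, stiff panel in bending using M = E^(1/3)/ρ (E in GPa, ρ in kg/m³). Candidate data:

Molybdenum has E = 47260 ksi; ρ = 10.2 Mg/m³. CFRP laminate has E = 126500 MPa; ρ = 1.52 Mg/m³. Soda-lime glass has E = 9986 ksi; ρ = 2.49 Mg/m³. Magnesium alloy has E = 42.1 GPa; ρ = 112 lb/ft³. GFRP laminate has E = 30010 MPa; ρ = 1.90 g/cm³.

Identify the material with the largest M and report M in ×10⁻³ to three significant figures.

CFRP laminate, M = 3.30×10⁻³

In SI units:
  molybdenum: E = 325.8 GPa, ρ = 10200 kg/m³
  CFRP laminate: E = 126.5 GPa, ρ = 1520 kg/m³
  soda-lime glass: E = 68.85 GPa, ρ = 2490 kg/m³
  magnesium alloy: E = 42.10 GPa, ρ = 1794 kg/m³
  GFRP laminate: E = 30.01 GPa, ρ = 1900 kg/m³
  CFRP laminate: M = 3.30×10⁻³
  magnesium alloy: M = 1.94×10⁻³
  soda-lime glass: M = 1.65×10⁻³
  GFRP laminate: M = 1.64×10⁻³
  molybdenum: M = 0.675×10⁻³
The maximum is for CFRP laminate.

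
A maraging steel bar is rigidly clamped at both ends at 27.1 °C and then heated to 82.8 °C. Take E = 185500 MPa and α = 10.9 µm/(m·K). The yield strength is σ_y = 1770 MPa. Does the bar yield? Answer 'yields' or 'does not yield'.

does not yield

E = 185500 MPa = 185.5 GPa.
ΔT = 55.70 K. Constrained thermal stress σ = E·α·ΔT = 185.5×10³ MPa × 10.9×10⁻⁶ × 55.70 = 113 MPa (compressive).
Compare to σ_y = 1770 MPa: σ < σ_y, so it does not yield.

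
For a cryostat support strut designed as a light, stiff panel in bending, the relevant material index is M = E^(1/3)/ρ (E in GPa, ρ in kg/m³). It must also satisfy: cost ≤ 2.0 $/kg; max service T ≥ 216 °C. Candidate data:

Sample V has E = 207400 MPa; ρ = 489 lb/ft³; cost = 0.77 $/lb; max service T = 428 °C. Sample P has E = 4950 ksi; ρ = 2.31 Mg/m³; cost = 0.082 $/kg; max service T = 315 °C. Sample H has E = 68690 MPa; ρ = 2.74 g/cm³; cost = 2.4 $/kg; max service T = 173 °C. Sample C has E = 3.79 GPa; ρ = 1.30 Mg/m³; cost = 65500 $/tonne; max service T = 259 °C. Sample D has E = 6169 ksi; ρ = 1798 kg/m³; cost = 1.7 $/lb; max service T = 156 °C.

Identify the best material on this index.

sample P

Screen on constraints: cost ≤ 2.0 $/kg; max service T ≥ 216 °C. Survivors: sample V, sample P.
Putting every candidate on a common basis:
  sample V: E = 207.4 GPa, ρ = 7833 kg/m³
  sample P: E = 34.13 GPa, ρ = 2310 kg/m³
  sample P: M = 1.40×10⁻³
  sample V: M = 0.756×10⁻³
Highest index: sample P.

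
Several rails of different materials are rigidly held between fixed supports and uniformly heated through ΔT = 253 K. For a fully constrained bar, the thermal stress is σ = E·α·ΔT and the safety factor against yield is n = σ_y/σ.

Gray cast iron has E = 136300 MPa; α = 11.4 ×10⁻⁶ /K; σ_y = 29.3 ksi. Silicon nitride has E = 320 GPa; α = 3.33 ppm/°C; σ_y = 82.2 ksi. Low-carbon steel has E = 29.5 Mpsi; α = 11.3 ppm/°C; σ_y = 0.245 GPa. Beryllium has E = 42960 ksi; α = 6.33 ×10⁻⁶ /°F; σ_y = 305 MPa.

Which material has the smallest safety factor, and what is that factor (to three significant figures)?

With everything in SI (GPa, ×10⁻⁶/K, MPa):
  gray cast iron: E = 136.3, α = 11.4, σ_y = 202.0 → σ = 393 MPa, n = 0.514
  silicon nitride: E = 320.0, α = 3.33, σ_y = 566.7 → σ = 270 MPa, n = 2.10
  low-carbon steel: E = 203.4, α = 11.3, σ_y = 245.0 → σ = 581 MPa, n = 0.421
  beryllium: E = 296.2, α = 11.4, σ_y = 305.0 → σ = 854 MPa, n = 0.357
The minimum is beryllium at n = 0.357.

beryllium, n = 0.357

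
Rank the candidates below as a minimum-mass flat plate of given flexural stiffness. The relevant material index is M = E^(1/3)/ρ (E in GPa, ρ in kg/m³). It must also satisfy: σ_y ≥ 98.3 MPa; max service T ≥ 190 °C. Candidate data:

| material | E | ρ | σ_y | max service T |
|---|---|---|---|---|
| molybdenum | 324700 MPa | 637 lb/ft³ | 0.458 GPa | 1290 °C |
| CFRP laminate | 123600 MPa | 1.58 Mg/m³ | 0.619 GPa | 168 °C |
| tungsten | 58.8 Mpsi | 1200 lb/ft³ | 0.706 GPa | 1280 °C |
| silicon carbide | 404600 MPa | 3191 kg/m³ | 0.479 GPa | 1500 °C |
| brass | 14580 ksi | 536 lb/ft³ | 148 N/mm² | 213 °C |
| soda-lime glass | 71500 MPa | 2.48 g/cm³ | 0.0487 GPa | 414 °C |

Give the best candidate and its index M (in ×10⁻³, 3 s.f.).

silicon carbide, M = 2.32×10⁻³

Screen on constraints: σ_y ≥ 98.3 MPa; max service T ≥ 190 °C. Survivors: molybdenum, tungsten, silicon carbide, brass.
Normalizing units and computing the index:
  molybdenum: E = 324.7 GPa, ρ = 10200 kg/m³
  tungsten: E = 405.4 GPa, ρ = 19220 kg/m³
  silicon carbide: E = 404.6 GPa, ρ = 3191 kg/m³
  brass: E = 100.5 GPa, ρ = 8586 kg/m³
  silicon carbide: M = 2.32×10⁻³
  molybdenum: M = 0.674×10⁻³
  brass: M = 0.542×10⁻³
  tungsten: M = 0.385×10⁻³
The maximum is for silicon carbide.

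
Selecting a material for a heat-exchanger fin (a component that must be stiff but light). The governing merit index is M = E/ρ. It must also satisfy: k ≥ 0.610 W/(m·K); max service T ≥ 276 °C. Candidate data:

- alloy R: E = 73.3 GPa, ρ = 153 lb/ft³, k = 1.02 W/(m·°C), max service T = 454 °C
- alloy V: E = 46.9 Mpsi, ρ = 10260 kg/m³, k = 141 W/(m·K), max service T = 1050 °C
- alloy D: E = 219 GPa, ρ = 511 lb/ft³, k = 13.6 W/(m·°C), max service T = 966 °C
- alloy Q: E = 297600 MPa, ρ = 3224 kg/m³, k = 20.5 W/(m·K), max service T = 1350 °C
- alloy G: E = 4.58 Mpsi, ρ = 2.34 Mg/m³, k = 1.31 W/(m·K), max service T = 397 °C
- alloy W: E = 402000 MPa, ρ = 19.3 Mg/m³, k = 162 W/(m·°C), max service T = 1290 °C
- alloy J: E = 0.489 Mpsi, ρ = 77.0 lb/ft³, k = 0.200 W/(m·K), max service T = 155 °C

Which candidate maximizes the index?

alloy Q

Screen on constraints: k ≥ 0.610 W/(m·K); max service T ≥ 276 °C. Survivors: alloy R, alloy V, alloy D, alloy Q, alloy G, alloy W.
Putting every candidate on a common basis:
  alloy R: E = 73.30 GPa, ρ = 2451 kg/m³
  alloy V: E = 323.4 GPa, ρ = 10260 kg/m³
  alloy D: E = 219.0 GPa, ρ = 8185 kg/m³
  alloy Q: E = 297.6 GPa, ρ = 3224 kg/m³
  alloy G: E = 31.58 GPa, ρ = 2340 kg/m³
  alloy W: E = 402.0 GPa, ρ = 19300 kg/m³
  alloy Q: M = 92.3 MN·m/kg
  alloy V: M = 31.5 MN·m/kg
  alloy R: M = 29.9 MN·m/kg
  alloy D: M = 26.8 MN·m/kg
  alloy W: M = 20.8 MN·m/kg
  alloy G: M = 13.5 MN·m/kg
Highest index: alloy Q.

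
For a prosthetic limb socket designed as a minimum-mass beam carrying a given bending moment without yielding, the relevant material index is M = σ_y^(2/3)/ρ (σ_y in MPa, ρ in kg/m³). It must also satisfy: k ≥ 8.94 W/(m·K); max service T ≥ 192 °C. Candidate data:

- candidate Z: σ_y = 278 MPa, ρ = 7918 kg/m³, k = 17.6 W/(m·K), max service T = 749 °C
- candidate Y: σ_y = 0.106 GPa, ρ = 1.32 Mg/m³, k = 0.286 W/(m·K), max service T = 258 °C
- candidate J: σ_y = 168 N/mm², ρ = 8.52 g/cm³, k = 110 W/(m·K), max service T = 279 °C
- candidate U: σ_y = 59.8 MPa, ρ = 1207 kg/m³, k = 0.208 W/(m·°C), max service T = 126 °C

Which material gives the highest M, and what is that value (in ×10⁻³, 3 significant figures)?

candidate Z, M = 5.38×10⁻³

Screen on constraints: k ≥ 8.94 W/(m·K); max service T ≥ 192 °C. Survivors: candidate Z, candidate J.
Putting every candidate on a common basis:
  candidate Z: σ_y = 278.0 MPa, ρ = 7918 kg/m³
  candidate J: σ_y = 168.0 MPa, ρ = 8520 kg/m³
  candidate Z: M = 5.38×10⁻³
  candidate J: M = 3.57×10⁻³
Highest index: candidate Z.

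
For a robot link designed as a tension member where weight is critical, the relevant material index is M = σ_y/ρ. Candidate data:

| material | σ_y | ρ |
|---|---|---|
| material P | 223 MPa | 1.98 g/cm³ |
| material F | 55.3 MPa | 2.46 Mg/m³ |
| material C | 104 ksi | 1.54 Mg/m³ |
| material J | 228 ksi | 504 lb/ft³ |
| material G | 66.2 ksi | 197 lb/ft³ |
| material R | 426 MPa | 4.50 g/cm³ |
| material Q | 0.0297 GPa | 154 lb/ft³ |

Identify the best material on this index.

material C

Normalizing units and computing the index:
  material P: σ_y = 223.0 MPa, ρ = 1980 kg/m³
  material F: σ_y = 55.30 MPa, ρ = 2460 kg/m³
  material C: σ_y = 717.1 MPa, ρ = 1540 kg/m³
  material J: σ_y = 1572 MPa, ρ = 8073 kg/m³
  material G: σ_y = 456.4 MPa, ρ = 3156 kg/m³
  material R: σ_y = 426.0 MPa, ρ = 4500 kg/m³
  material Q: σ_y = 29.70 MPa, ρ = 2467 kg/m³
  material C: M = 466 kN·m/kg
  material J: M = 195 kN·m/kg
  material G: M = 145 kN·m/kg
  material P: M = 113 kN·m/kg
  material R: M = 94.7 kN·m/kg
  material F: M = 22.5 kN·m/kg
  material Q: M = 12.0 kN·m/kg
Highest index: material C.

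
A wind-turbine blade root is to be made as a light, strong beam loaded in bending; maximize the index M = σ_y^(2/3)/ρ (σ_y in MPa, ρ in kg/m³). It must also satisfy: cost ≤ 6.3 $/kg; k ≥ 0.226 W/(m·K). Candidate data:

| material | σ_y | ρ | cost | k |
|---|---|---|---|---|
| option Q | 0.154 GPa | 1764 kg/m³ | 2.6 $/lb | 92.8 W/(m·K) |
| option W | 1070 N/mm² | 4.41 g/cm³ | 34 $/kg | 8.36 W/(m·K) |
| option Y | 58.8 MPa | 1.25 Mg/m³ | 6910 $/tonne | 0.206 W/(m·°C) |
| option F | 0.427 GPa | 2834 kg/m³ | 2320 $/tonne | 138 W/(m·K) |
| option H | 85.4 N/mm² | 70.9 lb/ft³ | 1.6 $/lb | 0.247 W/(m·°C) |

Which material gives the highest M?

Screen on constraints: cost ≤ 6.3 $/kg; k ≥ 0.226 W/(m·K). Survivors: option Q, option F, option H.
Normalizing units and computing the index:
  option Q: σ_y = 154.0 MPa, ρ = 1764 kg/m³
  option F: σ_y = 427.0 MPa, ρ = 2834 kg/m³
  option H: σ_y = 85.40 MPa, ρ = 1136 kg/m³
  option F: M = 20.0×10⁻³
  option H: M = 17.1×10⁻³
  option Q: M = 16.3×10⁻³
Option F ranks first.

option F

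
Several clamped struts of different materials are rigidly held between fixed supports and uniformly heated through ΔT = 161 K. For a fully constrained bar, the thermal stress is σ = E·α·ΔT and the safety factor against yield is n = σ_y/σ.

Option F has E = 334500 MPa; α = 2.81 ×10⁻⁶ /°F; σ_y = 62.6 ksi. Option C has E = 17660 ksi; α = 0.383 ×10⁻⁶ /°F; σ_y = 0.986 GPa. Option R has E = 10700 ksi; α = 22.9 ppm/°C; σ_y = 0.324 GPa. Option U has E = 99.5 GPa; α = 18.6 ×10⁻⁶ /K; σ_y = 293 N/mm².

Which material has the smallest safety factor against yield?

Per material, after unit conversion:
  option F: E = 334.5, α = 5.06, σ_y = 431.6 → σ = 272 MPa, n = 1.58
  option C: E = 121.8, α = 0.689, σ_y = 986.0 → σ = 13.5 MPa, n = 73.0
  option R: E = 73.77, α = 22.9, σ_y = 324.0 → σ = 272 MPa, n = 1.19
  option U: E = 99.50, α = 18.6, σ_y = 293.0 → σ = 298 MPa, n = 0.983
Smallest n: option U with n = 0.983.

option U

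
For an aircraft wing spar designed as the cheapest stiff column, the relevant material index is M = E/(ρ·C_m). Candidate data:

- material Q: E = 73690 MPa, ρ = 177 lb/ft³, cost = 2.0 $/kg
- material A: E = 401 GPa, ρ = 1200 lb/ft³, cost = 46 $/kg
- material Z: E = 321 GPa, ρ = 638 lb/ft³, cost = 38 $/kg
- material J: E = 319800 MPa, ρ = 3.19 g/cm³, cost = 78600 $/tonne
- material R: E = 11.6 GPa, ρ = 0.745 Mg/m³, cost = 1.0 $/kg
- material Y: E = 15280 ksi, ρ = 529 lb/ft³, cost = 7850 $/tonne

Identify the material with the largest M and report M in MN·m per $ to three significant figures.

material R, M = 15.6 MN·m per $

Convert each candidate to consistent units, then evaluate M:
  material Q: E = 73.69 GPa, ρ = 2835 kg/m³, cost = 2.000 $/kg
  material A: E = 401.0 GPa, ρ = 19220 kg/m³, cost = 46.00 $/kg
  material Z: E = 321.0 GPa, ρ = 10220 kg/m³, cost = 38.00 $/kg
  material J: E = 319.8 GPa, ρ = 3190 kg/m³, cost = 78.60 $/kg
  material R: E = 11.60 GPa, ρ = 745.0 kg/m³, cost = 1.000 $/kg
  material Y: E = 105.4 GPa, ρ = 8474 kg/m³, cost = 7.850 $/kg
  material R: M = 15.6 MN·m per $
  material Q: M = 13.0 MN·m per $
  material Y: M = 1.58 MN·m per $
  material J: M = 1.28 MN·m per $
  material Z: M = 0.827 MN·m per $
  material A: M = 0.454 MN·m per $
Highest index: material R.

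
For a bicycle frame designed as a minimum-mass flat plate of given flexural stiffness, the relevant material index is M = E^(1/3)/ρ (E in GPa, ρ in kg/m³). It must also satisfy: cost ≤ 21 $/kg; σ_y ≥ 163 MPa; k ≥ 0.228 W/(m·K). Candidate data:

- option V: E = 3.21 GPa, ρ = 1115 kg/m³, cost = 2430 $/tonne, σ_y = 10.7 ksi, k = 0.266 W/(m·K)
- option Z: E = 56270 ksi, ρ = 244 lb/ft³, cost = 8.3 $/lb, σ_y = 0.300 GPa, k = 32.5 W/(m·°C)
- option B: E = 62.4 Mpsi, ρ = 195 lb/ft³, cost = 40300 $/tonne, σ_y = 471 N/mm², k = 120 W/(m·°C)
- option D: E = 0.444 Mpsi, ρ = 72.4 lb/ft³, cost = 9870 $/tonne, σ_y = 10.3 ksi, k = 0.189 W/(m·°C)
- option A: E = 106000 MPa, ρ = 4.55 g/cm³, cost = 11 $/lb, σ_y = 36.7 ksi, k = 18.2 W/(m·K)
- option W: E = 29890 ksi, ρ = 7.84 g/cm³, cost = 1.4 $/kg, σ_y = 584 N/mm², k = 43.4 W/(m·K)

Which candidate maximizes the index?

Screen on constraints: cost ≤ 21 $/kg; σ_y ≥ 163 MPa; k ≥ 0.228 W/(m·K). Survivors: option Z, option W.
In SI units:
  option Z: E = 388.0 GPa, ρ = 3909 kg/m³
  option W: E = 206.1 GPa, ρ = 7840 kg/m³
  option Z: M = 1.87×10⁻³
  option W: M = 0.753×10⁻³
Option Z ranks first.

option Z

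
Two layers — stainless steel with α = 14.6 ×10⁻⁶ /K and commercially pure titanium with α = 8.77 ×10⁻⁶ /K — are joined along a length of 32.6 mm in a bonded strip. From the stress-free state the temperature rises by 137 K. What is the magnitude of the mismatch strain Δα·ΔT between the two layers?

7.99×10⁻⁴

Δα = |14.6 − 8.77|×10⁻⁶/K = 5.83×10⁻⁶/K.
Mismatch strain = Δα·ΔT = 5.83×10⁻⁶ × 137.0 = 7.99×10⁻⁴.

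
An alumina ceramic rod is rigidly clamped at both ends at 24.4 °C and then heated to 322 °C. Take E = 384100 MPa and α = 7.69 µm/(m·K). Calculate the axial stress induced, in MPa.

E = 384100 MPa = 384.1 GPa.
ΔT = 297.6 K. Constrained thermal stress σ = E·α·ΔT = 384.1×10³ MPa × 7.69×10⁻⁶ × 297.6 = 879 MPa (compressive).

879 MPa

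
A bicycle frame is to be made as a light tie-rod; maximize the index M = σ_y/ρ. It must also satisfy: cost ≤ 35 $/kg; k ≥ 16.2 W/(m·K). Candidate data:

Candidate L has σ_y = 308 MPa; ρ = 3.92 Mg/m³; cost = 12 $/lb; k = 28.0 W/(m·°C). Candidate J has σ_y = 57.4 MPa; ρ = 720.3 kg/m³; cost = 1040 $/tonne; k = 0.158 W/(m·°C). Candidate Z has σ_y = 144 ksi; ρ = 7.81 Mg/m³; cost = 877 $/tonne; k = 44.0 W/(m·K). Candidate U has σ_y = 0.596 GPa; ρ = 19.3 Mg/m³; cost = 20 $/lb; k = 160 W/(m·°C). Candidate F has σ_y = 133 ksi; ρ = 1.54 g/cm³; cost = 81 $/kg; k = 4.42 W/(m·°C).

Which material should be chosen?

candidate Z

Screen on constraints: cost ≤ 35 $/kg; k ≥ 16.2 W/(m·K). Survivors: candidate L, candidate Z.
After converting to SI:
  candidate L: σ_y = 308.0 MPa, ρ = 3920 kg/m³
  candidate Z: σ_y = 992.8 MPa, ρ = 7810 kg/m³
  candidate Z: M = 127 kN·m/kg
  candidate L: M = 78.6 kN·m/kg
Candidate Z has the largest M.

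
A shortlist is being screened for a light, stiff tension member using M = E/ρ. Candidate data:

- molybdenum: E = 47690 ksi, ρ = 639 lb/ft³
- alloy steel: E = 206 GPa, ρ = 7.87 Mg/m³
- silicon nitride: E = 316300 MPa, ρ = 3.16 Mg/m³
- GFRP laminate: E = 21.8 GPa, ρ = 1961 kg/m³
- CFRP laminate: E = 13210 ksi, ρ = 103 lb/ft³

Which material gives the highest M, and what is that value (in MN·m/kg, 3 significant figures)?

silicon nitride, M = 100 MN·m/kg

After converting to SI:
  molybdenum: E = 328.8 GPa, ρ = 10240 kg/m³
  alloy steel: E = 206.0 GPa, ρ = 7870 kg/m³
  silicon nitride: E = 316.3 GPa, ρ = 3160 kg/m³
  GFRP laminate: E = 21.80 GPa, ρ = 1961 kg/m³
  CFRP laminate: E = 91.08 GPa, ρ = 1650 kg/m³
  silicon nitride: M = 100 MN·m/kg
  CFRP laminate: M = 55.2 MN·m/kg
  molybdenum: M = 32.1 MN·m/kg
  alloy steel: M = 26.2 MN·m/kg
  GFRP laminate: M = 11.1 MN·m/kg
Highest index: silicon nitride.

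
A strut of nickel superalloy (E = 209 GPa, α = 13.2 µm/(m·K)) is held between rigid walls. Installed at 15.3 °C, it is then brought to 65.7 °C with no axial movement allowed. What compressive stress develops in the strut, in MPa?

ΔT = 50.40 K. Constrained thermal stress σ = E·α·ΔT = 209.0×10³ MPa × 13.2×10⁻⁶ × 50.40 = 139 MPa (compressive).

139 MPa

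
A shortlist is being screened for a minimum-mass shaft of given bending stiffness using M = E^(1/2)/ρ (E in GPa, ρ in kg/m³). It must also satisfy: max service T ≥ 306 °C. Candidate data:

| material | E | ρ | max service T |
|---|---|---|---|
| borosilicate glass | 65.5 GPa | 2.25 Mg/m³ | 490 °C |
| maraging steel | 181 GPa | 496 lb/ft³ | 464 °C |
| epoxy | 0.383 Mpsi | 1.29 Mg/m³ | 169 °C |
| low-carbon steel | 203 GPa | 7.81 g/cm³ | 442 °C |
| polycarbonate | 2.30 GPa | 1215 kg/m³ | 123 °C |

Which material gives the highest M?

Screen on constraints: max service T ≥ 306 °C. Survivors: borosilicate glass, maraging steel, low-carbon steel.
Normalizing units and computing the index:
  borosilicate glass: E = 65.50 GPa, ρ = 2250 kg/m³
  maraging steel: E = 181.0 GPa, ρ = 7945 kg/m³
  low-carbon steel: E = 203.0 GPa, ρ = 7810 kg/m³
  borosilicate glass: M = 3.60×10⁻³
  low-carbon steel: M = 1.82×10⁻³
  maraging steel: M = 1.69×10⁻³
Highest index: borosilicate glass.

borosilicate glass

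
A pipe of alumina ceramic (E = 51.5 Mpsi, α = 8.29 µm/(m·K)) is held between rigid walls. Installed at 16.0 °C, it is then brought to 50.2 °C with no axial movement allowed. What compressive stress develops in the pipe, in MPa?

101 MPa

E = 51.5 Mpsi = 355.1 GPa.
ΔT = 34.20 K. Constrained thermal stress σ = E·α·ΔT = 355.1×10³ MPa × 8.29×10⁻⁶ × 34.20 = 101 MPa (compressive).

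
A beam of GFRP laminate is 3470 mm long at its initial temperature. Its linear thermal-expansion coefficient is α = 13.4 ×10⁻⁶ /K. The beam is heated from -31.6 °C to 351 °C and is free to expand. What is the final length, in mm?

ΔT = 351 − (-31.6) = 382.6 K.
ΔL = α·L₀·ΔT = 13.4×10⁻⁶ × 3470 mm × 382.6 K = 17.8 mm.
L = L₀ + ΔL = 3470 + 17.8 = 3487.8 mm.

3487.8 mm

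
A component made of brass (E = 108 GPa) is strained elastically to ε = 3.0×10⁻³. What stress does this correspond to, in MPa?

σ = E·ε = 108000 MPa × 3.0×10⁻³ = 324 MPa.

324 MPa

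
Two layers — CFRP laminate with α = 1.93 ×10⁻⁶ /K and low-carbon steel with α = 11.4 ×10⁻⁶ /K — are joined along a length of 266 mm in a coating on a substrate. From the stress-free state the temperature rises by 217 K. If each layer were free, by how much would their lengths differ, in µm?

547 µm

Δα = |1.93 − 11.4|×10⁻⁶/K = 9.47×10⁻⁶/K.
ΔL_mismatch = Δα·L·ΔT = 9.47×10⁻⁶ × 266.0 mm × 217.0 K = 547 µm.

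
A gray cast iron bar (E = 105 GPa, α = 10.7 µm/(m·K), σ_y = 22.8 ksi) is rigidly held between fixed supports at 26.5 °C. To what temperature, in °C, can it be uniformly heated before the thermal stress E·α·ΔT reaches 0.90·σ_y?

152 °C

σ_y = 22.8 ksi = 157.2 MPa.
E·α·ΔT = 141.5 MPa ⇒ ΔT = 141.5 / (105.0×10³ × 10.7×10⁻⁶) = 125.9 K.
T = 26.5 + 125.9 = 152.4 °C.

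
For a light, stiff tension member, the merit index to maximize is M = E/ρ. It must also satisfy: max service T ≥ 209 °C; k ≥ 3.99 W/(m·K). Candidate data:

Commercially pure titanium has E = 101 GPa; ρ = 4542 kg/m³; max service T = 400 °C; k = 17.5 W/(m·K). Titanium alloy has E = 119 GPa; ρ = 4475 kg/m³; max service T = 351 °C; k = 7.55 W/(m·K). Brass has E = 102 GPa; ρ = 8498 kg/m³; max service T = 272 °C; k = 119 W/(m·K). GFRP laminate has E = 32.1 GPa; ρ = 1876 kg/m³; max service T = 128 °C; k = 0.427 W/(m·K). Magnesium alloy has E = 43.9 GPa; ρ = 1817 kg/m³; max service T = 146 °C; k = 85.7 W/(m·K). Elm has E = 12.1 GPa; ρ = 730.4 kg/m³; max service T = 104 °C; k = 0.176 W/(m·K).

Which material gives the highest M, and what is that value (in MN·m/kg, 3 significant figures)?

Screen on constraints: max service T ≥ 209 °C; k ≥ 3.99 W/(m·K). Survivors: commercially pure titanium, titanium alloy, brass.
Evaluate M for each candidate:
  titanium alloy: M = 26.6 MN·m/kg
  commercially pure titanium: M = 22.2 MN·m/kg
  brass: M = 12.0 MN·m/kg
Titanium alloy ranks first.

titanium alloy, M = 26.6 MN·m/kg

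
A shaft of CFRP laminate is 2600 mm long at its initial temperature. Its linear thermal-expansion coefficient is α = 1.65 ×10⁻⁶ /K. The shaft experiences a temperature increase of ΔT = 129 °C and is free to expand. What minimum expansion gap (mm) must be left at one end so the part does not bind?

0.553 mm

ΔL = α·L₀·ΔT = 1.65×10⁻⁶ × 2600 mm × 129.0 K = 0.553 mm.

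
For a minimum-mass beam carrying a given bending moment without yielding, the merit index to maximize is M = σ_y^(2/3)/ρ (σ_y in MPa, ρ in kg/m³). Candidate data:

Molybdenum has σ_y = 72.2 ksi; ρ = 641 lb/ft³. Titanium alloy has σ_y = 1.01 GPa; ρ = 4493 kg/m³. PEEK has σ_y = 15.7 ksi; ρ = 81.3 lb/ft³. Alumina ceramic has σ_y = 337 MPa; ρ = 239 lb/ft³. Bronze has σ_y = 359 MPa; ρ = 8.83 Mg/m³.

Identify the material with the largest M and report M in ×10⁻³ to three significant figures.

titanium alloy, M = 22.4×10⁻³

In SI units:
  molybdenum: σ_y = 497.8 MPa, ρ = 10270 kg/m³
  titanium alloy: σ_y = 1010 MPa, ρ = 4493 kg/m³
  PEEK: σ_y = 108.2 MPa, ρ = 1302 kg/m³
  alumina ceramic: σ_y = 337.0 MPa, ρ = 3828 kg/m³
  bronze: σ_y = 359.0 MPa, ρ = 8830 kg/m³
  titanium alloy: M = 22.4×10⁻³
  PEEK: M = 17.4×10⁻³
  alumina ceramic: M = 12.6×10⁻³
  molybdenum: M = 6.12×10⁻³
  bronze: M = 5.72×10⁻³
Titanium alloy has the largest M.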